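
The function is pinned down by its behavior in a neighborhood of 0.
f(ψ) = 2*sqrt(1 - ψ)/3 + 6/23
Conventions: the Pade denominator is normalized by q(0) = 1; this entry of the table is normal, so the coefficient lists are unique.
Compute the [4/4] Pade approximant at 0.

The Pade approximant has numerator coefficients [64/69, -45/23, 63/46, -65/184, 9/368]; denominator coefficients [1, -7/4, 15/16, -5/32, 1/256].

Taylor coefficients needed (expand at 0): a_0 = 64/69, a_1 = -1/3, a_2 = -1/12, a_3 = -1/24, a_4 = -5/192, a_5 = -7/384, a_6 = -7/512, a_7 = -11/1024, a_8 = -143/16384.
Write the denominator as Q(ψ) = 1 + q1*ψ + q2*ψ^2 + q3*ψ^3 + q4*ψ^4. Requiring Q*f - P = O(ψ^9) with deg P <= 4 kills the coefficients of ψ^5..ψ^8 in Q*f:
  ψ^5: a_5 + q1*a_4 + q2*a_3 + q3*a_2 + q4*a_1 = 0, i.e. -7/384 + (-5/192)*q1 + (-1/24)*q2 + (-1/12)*q3 + (-1/3)*q4 = 0.
  ψ^6: a_6 + q1*a_5 + q2*a_4 + q3*a_3 + q4*a_2 = 0, i.e. -7/512 + (-7/384)*q1 + (-5/192)*q2 + (-1/24)*q3 + (-1/12)*q4 = 0.
  ψ^7: a_7 + q1*a_6 + q2*a_5 + q3*a_4 + q4*a_3 = 0, i.e. -11/1024 + (-7/512)*q1 + (-7/384)*q2 + (-5/192)*q3 + (-1/24)*q4 = 0.
  ψ^8: a_8 + q1*a_7 + q2*a_6 + q3*a_5 + q4*a_4 = 0, i.e. -143/16384 + (-11/1024)*q1 + (-7/512)*q2 + (-7/384)*q3 + (-5/192)*q4 = 0.
Solving this linear system: q1 = -7/4, q2 = 15/16, q3 = -5/32, q4 = 1/256.
The numerator is Q*f truncated at degree 4: P0 = a_0 = 64/69; P1 = a_1 + q1*a_0 = -45/23; P2 = a_2 + q1*a_1 + q2*a_0 = 63/46; P3 = a_3 + q1*a_2 + q2*a_1 + q3*a_0 = -65/184; P4 = a_4 + q1*a_3 + q2*a_2 + q3*a_1 + q4*a_0 = 9/368.


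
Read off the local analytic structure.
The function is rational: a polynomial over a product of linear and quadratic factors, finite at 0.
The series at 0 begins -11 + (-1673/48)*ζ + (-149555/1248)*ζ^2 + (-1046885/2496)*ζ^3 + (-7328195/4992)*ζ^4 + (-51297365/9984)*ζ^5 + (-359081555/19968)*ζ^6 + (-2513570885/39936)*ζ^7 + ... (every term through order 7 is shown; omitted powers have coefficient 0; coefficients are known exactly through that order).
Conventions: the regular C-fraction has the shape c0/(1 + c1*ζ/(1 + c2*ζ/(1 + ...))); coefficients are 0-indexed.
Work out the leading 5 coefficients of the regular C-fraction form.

The regular C-fraction coefficients are [-11, -1673/528, -442349/1640496, -1082949120/1374378343, 321216/442349].

Taylor coefficients (read off): a_0 = -11, a_1 = -1673/48, a_2 = -149555/1248, a_3 = -1046885/2496, a_4 = -7328195/4992.
c0 = a_0 = -11. Peel one level at a time: if S = 1 + c*ζ/S' with S'(0) = 1, then c is the ζ-coefficient of S and S' = c*ζ/(S - 1).
S_1 = c0/f = 1 + (-1673/528)*ζ + (-3096443/3624192)*ζ^2 + ...; c1 = -1673/528.
S_2 = c1*ζ/(S_1 - 1) = 1 + (-442349/1640496)*ζ + (-2051040/9653449)*ζ^2 + ...; c2 = -442349/1640496.
S_3 = c2*ζ/(S_2 - 1) = 1 + (-1082949120/1374378343)*ζ + (1455483617280/2543744291413)*ζ^2 + ...; c3 = -1082949120/1374378343.
S_4 = c3*ζ/(S_3 - 1) = 1 + (321216/442349)*ζ + ...; c4 = 321216/442349.


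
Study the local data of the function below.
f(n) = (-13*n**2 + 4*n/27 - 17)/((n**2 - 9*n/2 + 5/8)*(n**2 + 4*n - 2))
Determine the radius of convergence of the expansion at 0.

Denominator factor (n**2 - 9*n/2 + 5/8): discriminant 71/4, real irrational roots 9/4 + (1/4)*sqrt(71) and 9/4 - (1/4)*sqrt(71); poles of order 1, moduli 9/4 + (1/4)*sqrt(71) and 9/4 - (1/4)*sqrt(71).
Denominator factor (n**2 + 4*n - 2): discriminant 24, real irrational roots -2 + sqrt(6) and -2 - sqrt(6); poles of order 1, moduli -2 + sqrt(6) and 2 + sqrt(6).
The radius of convergence is the smallest modulus among the singular points: 9/4 - (1/4)*sqrt(71).

The radius of convergence is 9/4 - (1/4)*sqrt(71).


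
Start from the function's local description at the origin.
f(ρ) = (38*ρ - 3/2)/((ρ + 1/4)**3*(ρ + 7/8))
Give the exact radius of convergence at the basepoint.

The radius of convergence is 1/4.

Denominator factor (ρ + 1/4)^3: pole of order 3 at -1/4, modulus 1/4.
Denominator factor (ρ + 7/8): pole of order 1 at -7/8, modulus 7/8.
The radius of convergence is the smallest modulus among the singular points: 1/4.


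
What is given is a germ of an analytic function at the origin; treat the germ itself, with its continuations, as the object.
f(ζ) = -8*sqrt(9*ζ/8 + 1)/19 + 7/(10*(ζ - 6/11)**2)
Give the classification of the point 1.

Denominator factors: ζ - 6/11 = 5/11 at ζ = 1 — none vanishes.
Branch term sqrt(1 - ζ/(-8/9)): argument at 1 is 17/8, nonzero, so 1 is not its branch point (a point on a principal cut is still regular for the continued germ).
So the germ continues analytically to 1.

The point is a regular point.


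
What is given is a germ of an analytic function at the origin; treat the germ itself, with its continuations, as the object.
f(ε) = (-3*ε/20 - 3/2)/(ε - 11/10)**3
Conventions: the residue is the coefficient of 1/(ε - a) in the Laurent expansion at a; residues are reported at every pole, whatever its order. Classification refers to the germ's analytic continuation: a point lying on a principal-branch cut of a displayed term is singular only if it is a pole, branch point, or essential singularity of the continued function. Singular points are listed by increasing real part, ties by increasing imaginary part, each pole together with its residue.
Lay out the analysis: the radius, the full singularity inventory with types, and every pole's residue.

Denominator factor (ε - 11/10)^3: pole of order 3 at 11/10, modulus 11/10.
The radius of convergence is the smallest modulus among the singular points: 11/10.
At the order-3 pole 11/10 set g(ε) = (ε - (11/10))^3*f(ε) = -3*ε/20 - 3/2.
Order-3 pole: residue = g''(a)/2; g''(11/10) = 0, so the residue is 0.

Radius of convergence at 0: 11/10.
At 11/10: a pole of order 3; residue 0.


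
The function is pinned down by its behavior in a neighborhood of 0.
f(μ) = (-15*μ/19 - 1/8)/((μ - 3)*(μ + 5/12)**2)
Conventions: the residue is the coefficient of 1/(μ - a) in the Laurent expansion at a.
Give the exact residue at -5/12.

At the order-2 pole -5/12 set g(μ) = (μ - (-5/12))^2*f(μ) = (-15*μ/19 - 1/8)/(μ - 3).
Order-2 pole: residue = g'(a); g'(-5/12) = 6822/31939, so the residue is 6822/31939.

The residue is 6822/31939.


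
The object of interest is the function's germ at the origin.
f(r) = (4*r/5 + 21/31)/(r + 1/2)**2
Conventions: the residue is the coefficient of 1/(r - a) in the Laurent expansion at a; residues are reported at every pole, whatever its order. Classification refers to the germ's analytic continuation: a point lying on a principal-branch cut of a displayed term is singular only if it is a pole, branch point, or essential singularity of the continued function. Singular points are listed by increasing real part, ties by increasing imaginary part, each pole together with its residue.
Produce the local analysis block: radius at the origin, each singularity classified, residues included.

Denominator factor (r + 1/2)^2: pole of order 2 at -1/2, modulus 1/2.
The radius of convergence is the smallest modulus among the singular points: 1/2.
At the order-2 pole -1/2 set g(r) = (r - (-1/2))^2*f(r) = 4*r/5 + 21/31.
Order-2 pole: residue = g'(a); g'(-1/2) = 4/5, so the residue is 4/5.

Radius of convergence at 0: 1/2.
At -1/2: a pole of order 2; residue 4/5.


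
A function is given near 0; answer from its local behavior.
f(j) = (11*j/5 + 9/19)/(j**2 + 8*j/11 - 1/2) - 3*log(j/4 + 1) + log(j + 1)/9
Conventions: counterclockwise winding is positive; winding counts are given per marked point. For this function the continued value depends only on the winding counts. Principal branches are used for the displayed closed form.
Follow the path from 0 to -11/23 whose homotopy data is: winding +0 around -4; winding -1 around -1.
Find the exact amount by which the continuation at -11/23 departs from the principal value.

The rational part is single-valued and drops out of the difference; each branch term changes only by its own monodromy.
(-3)*log(1 - j/(-4)): winding 0 around -4, so this term returns to its principal value, contribution 0.
(1/9)*log(1 - j/(-1)): each positive loop around -1 adds 2*pi*i to the log, so winding -1 contributes (1/9)*(-1)*2*pi*i = -(2/9)*pi*i.
Summing the contributions at j = -11/23 gives -(2/9)*pi*i.

Continued minus principal equals -(2/9)*pi*i.


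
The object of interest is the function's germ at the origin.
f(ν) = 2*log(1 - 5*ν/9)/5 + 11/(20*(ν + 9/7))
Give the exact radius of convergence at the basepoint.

The radius of convergence is 9/7.

Denominator factor (ν + 9/7): pole of order 1 at -9/7, modulus 9/7.
Branch term (2/5)*log(1 - ν/(9/5)): its argument vanishes at ν = 9/5, a logarithmic branch point, modulus 9/5.
The radius of convergence is the smallest modulus among the singular points: 9/7.


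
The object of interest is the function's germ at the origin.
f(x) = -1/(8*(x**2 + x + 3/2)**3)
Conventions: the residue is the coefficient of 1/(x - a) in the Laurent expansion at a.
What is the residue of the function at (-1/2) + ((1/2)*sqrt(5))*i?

The factor x**2 + x + 3/2 splits as (x - a)(x - a') with a = (-1/2) + ((1/2)*sqrt(5))*i, a' = (-1/2) - ((1/2)*sqrt(5))*i. At the order-3 pole a set g(x) = (x - a)^3*f(x) = [-1/8] / (x - a')^3.
Order-3 pole: residue = g''(a)/2; g''((-1/2) + ((1/2)*sqrt(5))*i) = ((3/250)*sqrt(5))*i, so the residue is ((3/500)*sqrt(5))*i.

The residue is ((3/500)*sqrt(5))*i.


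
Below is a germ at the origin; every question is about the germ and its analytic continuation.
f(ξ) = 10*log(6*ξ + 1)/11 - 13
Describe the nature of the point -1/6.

The term (10/11)*log(1 - ξ/(-1/6)) has argument 1 - -1/6/(-1/6) = 0 at -1/6: a logarithmic (infinitely-sheeted) branch point; the remaining terms are analytic or single-valued there.

The point is a logarithmic branch point.


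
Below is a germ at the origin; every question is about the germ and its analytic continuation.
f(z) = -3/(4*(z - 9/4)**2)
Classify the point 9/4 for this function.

The denominator factor z - 9/4 vanishes at 9/4 and appears to the power 2; the numerator there equals -3/4, nonzero, and no other factor vanishes.
Hence a pole whose order is the multiplicity, 2.

The point is a pole of order 2.


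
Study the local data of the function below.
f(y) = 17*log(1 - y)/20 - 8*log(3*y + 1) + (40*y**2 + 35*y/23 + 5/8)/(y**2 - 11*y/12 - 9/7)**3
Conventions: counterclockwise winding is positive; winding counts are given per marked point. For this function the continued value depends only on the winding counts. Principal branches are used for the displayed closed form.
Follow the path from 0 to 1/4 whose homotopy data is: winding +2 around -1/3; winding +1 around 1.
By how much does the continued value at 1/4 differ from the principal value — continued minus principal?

Continued minus principal equals -(303/10)*pi*i.

The rational part is single-valued and drops out of the difference; each branch term changes only by its own monodromy.
(-8)*log(1 - y/(-1/3)): each positive loop around -1/3 adds 2*pi*i to the log, so winding +2 contributes (-8)*(2)*2*pi*i = -(32)*pi*i.
(17/20)*log(1 - y/(1)): each positive loop around 1 adds 2*pi*i to the log, so winding +1 contributes (17/20)*(1)*2*pi*i = (17/10)*pi*i.
Summing the contributions at y = 1/4 gives -(303/10)*pi*i.


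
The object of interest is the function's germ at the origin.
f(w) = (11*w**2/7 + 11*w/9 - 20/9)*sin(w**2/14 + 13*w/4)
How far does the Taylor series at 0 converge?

The factor sin(w**2/14 + 13*w/4) is entire and contributes no finite singular point.
The polynomial part has no poles.
No finite singular points: the Taylor series at 0 converges everywhere.

The radius of convergence is infinite.


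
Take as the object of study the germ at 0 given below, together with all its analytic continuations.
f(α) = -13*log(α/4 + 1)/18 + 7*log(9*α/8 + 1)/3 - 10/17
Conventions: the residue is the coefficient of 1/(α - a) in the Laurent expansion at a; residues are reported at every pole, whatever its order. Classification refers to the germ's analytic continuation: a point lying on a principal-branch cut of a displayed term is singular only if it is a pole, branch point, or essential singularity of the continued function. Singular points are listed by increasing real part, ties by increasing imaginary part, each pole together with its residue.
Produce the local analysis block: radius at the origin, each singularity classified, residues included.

Branch term (-13/18)*log(1 - α/(-4)): its argument vanishes at α = -4, a logarithmic branch point, modulus 4.
Branch term (7/3)*log(1 - α/(-8/9)): its argument vanishes at α = -8/9, a logarithmic branch point, modulus 8/9.
The radius of convergence is the smallest modulus among the singular points: 8/9.
List the singular points by increasing real part (a conjugate pair: the negative imaginary part first).

Radius of convergence at 0: 8/9.
At -4: a logarithmic branch point.
At -8/9: a logarithmic branch point.


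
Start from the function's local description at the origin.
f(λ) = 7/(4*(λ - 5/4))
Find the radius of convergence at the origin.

Denominator factor (λ - 5/4): pole of order 1 at 5/4, modulus 5/4.
The radius of convergence is the smallest modulus among the singular points: 5/4.

The radius of convergence is 5/4.


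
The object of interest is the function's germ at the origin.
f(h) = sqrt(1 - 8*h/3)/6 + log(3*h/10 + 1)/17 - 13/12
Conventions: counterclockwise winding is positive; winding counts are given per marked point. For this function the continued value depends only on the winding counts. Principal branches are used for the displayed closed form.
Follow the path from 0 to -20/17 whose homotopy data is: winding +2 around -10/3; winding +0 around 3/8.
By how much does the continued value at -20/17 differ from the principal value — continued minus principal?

The rational part is single-valued and drops out of the difference; each branch term changes only by its own monodromy.
(1/17)*log(1 - h/(-10/3)): each positive loop around -10/3 adds 2*pi*i to the log, so winding +2 contributes (1/17)*(2)*2*pi*i = (4/17)*pi*i.
(1/6)*sqrt(1 - h/(3/8)): winding +0 is even, the square root returns to the same sheet, contribution 0.
Summing the contributions at h = -20/17 gives (4/17)*pi*i.

Continued minus principal equals (4/17)*pi*i.


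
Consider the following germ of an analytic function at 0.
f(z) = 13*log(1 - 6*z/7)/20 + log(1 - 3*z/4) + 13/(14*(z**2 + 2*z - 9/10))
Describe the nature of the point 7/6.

The point is a logarithmic branch point.

The term (13/20)*log(1 - z/(7/6)) has argument 1 - 7/6/(7/6) = 0 at 7/6: a logarithmic (infinitely-sheeted) branch point; the remaining terms are analytic or single-valued there.


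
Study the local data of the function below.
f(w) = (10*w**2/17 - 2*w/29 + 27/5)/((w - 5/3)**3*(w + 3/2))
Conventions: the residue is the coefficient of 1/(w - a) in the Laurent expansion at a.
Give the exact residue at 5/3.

The residue is 3634956/16907435.

At the order-3 pole 5/3 set g(w) = (w - (5/3))^3*f(w) = (10*w**2/17 - 2*w/29 + 27/5)/(w + 3/2).
Order-3 pole: residue = g''(a)/2; g''(5/3) = 7269912/16907435, so the residue is 3634956/16907435.


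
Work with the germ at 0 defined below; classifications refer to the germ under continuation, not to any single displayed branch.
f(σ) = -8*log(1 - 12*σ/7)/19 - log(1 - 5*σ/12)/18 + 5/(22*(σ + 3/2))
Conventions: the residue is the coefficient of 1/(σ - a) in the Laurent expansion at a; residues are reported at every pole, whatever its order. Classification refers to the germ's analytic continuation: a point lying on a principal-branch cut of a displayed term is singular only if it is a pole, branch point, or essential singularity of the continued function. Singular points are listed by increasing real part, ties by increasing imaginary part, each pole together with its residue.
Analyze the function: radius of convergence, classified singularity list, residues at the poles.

Denominator factor (σ + 3/2): pole of order 1 at -3/2, modulus 3/2.
Branch term (-1/18)*log(1 - σ/(12/5)): its argument vanishes at σ = 12/5, a logarithmic branch point, modulus 12/5.
Branch term (-8/19)*log(1 - σ/(7/12)): its argument vanishes at σ = 7/12, a logarithmic branch point, modulus 7/12.
The radius of convergence is the smallest modulus among the singular points: 7/12.
The branch terms are analytic at -3/2 and contribute nothing to the residue; only the rational part matters.
At the order-1 pole -3/2 set g(σ) = (σ - (-3/2))*(rational part) = 5/22.
Simple pole: residue = g(a) at a = -3/2, which is 5/22.
List the singular points by increasing real part (a conjugate pair: the negative imaginary part first).

Radius of convergence at 0: 7/12.
At -3/2: a pole of order 1; residue 5/22.
At 7/12: a logarithmic branch point.
At 12/5: a logarithmic branch point.


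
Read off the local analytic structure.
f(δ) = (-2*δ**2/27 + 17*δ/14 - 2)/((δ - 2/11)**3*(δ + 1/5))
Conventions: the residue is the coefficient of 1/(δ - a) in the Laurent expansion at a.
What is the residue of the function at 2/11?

At the order-3 pole 2/11 set g(δ) = (δ - (2/11))^3*f(δ) = (-2*δ**2/27 + 17*δ/14 - 2)/(δ + 1/5).
Order-3 pole: residue = g''(a)/2; g''(2/11) = -141239065/1750329, so the residue is -141239065/3500658.

The residue is -141239065/3500658.


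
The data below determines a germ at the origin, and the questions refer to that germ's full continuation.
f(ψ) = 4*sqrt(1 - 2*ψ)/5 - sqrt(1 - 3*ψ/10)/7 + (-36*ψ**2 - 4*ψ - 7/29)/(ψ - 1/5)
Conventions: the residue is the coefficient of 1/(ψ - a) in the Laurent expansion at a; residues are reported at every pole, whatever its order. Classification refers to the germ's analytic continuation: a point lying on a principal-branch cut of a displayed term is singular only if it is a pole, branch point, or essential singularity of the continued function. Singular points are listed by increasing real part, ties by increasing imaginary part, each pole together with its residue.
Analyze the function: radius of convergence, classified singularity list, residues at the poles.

Radius of convergence at 0: 1/5.
At 1/5: a pole of order 1; residue -1799/725.
At 1/2: an algebraic (square-root) branch point.
At 10/3: an algebraic (square-root) branch point.

Denominator factor (ψ - 1/5): pole of order 1 at 1/5, modulus 1/5.
Branch term (4/5)*sqrt(1 - ψ/(1/2)): its argument vanishes at ψ = 1/2, a square-root branch point, modulus 1/2.
Branch term (-1/7)*sqrt(1 - ψ/(10/3)): its argument vanishes at ψ = 10/3, a square-root branch point, modulus 10/3.
The radius of convergence is the smallest modulus among the singular points: 1/5.
The branch terms are analytic at 1/5 and contribute nothing to the residue; only the rational part matters.
At the order-1 pole 1/5 set g(ψ) = (ψ - (1/5))*(rational part) = -36*ψ**2 - 4*ψ - 7/29.
Simple pole: residue = g(a) at a = 1/5, which is -1799/725.
List the singular points by increasing real part (a conjugate pair: the negative imaginary part first).


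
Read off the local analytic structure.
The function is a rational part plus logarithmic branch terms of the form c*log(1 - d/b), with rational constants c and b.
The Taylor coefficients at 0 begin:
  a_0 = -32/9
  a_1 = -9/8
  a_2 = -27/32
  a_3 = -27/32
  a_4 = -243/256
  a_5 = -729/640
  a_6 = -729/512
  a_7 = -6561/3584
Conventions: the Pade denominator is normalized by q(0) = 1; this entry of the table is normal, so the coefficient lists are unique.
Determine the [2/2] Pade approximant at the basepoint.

Taylor coefficients needed (read off): a_0 = -32/9, a_1 = -9/8, a_2 = -27/32, a_3 = -27/32, a_4 = -243/256.
Write the denominator as Q(d) = 1 + q1*d + q2*d^2. Requiring Q*f - P = O(d^5) with deg P <= 2 kills the coefficients of d^3..d^4 in Q*f:
  d^3: a_3 + q1*a_2 + q2*a_1 = 0, i.e. -27/32 + (-27/32)*q1 + (-9/8)*q2 = 0.
  d^4: a_4 + q1*a_3 + q2*a_2 = 0, i.e. -243/256 + (-27/32)*q1 + (-27/32)*q2 = 0.
Solving this linear system: q1 = -3/2, q2 = 3/8.
The numerator is Q*f truncated at degree 2: P0 = a_0 = -32/9; P1 = a_1 + q1*a_0 = 101/24; P2 = a_2 + q1*a_1 + q2*a_0 = -47/96.

The Pade approximant has numerator coefficients [-32/9, 101/24, -47/96]; denominator coefficients [1, -3/2, 3/8].


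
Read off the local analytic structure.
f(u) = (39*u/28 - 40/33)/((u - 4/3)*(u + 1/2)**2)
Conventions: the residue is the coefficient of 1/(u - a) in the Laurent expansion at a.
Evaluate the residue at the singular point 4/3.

The residue is 1788/9317.

At the order-1 pole 4/3 set g(u) = (u - (4/3))*f(u) = (39*u/28 - 40/33)/(u + 1/2)**2.
Simple pole: residue = g(a) at a = 4/3, which is 1788/9317.


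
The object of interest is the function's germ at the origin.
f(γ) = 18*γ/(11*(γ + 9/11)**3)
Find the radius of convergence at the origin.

The radius of convergence is 9/11.

Denominator factor (γ + 9/11)^3: pole of order 3 at -9/11, modulus 9/11.
The radius of convergence is the smallest modulus among the singular points: 9/11.


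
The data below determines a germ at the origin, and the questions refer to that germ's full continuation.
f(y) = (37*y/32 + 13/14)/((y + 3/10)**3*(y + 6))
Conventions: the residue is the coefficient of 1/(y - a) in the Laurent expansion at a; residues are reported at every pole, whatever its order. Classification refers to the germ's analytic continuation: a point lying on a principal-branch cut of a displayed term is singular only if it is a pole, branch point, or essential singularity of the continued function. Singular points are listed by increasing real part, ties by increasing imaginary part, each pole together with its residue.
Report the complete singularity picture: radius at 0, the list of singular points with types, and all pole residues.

Radius of convergence at 0: 3/10.
At -6: a pole of order 1; residue 84125/2592702.
At -3/10: a pole of order 3; residue -84125/2592702.

Denominator factor (y + 3/10)^3: pole of order 3 at -3/10, modulus 3/10.
Denominator factor (y + 6): pole of order 1 at -6, modulus 6.
The radius of convergence is the smallest modulus among the singular points: 3/10.
At the order-1 pole -6 set g(y) = (y - (-6))*f(y) = (37*y/32 + 13/14)/(y + 3/10)**3.
Simple pole: residue = g(a) at a = -6, which is 84125/2592702.
At the order-3 pole -3/10 set g(y) = (y - (-3/10))^3*f(y) = (37*y/32 + 13/14)/(y + 6).
Order-3 pole: residue = g''(a)/2; g''(-3/10) = -84125/1296351, so the residue is -84125/2592702.
List the singular points by increasing real part (a conjugate pair: the negative imaginary part first).


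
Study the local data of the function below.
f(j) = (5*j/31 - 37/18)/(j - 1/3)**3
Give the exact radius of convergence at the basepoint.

The radius of convergence is 1/3.

Denominator factor (j - 1/3)^3: pole of order 3 at 1/3, modulus 1/3.
The radius of convergence is the smallest modulus among the singular points: 1/3.


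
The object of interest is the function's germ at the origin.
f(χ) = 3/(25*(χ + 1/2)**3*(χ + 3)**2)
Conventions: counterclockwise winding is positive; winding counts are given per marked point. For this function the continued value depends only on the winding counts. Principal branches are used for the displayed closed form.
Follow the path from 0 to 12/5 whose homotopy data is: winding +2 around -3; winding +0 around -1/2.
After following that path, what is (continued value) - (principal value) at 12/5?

Continued minus principal equals 0.

The function is rational, hence single-valued: continuing it around any pole returns the same value, so the difference is 0.


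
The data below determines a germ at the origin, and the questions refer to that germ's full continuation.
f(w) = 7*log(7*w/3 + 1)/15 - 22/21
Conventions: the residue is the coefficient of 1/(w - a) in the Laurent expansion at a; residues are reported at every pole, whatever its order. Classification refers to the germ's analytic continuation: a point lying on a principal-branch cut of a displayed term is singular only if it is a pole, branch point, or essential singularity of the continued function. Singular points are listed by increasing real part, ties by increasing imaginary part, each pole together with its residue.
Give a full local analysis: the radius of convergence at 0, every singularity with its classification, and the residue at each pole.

Radius of convergence at 0: 3/7.
At -3/7: a logarithmic branch point.

Branch term (7/15)*log(1 - w/(-3/7)): its argument vanishes at w = -3/7, a logarithmic branch point, modulus 3/7.
The radius of convergence is the smallest modulus among the singular points: 3/7.


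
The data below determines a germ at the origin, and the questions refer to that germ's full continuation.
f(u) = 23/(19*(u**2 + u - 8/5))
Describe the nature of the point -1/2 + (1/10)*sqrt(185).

The point is a pole of order 1.

The denominator factor u**2 + u - 8/5 vanishes at -1/2 + (1/10)*sqrt(185) and appears to the power 1; the numerator there equals 23/19, nonzero, and no other factor vanishes.
Hence a pole whose order is the multiplicity, 1.


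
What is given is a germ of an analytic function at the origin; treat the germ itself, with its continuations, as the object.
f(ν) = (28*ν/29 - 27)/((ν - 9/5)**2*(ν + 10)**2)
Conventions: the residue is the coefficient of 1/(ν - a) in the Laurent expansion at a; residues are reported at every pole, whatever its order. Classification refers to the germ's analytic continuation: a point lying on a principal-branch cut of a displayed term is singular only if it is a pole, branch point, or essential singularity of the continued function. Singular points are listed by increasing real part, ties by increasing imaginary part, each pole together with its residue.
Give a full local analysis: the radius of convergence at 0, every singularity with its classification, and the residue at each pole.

Radius of convergence at 0: 9/5.
At -10: a pole of order 2; residue -224450/5955991.
At 9/5: a pole of order 2; residue 224450/5955991.

Denominator factor (ν + 10)^2: pole of order 2 at -10, modulus 10.
Denominator factor (ν - 9/5)^2: pole of order 2 at 9/5, modulus 9/5.
The radius of convergence is the smallest modulus among the singular points: 9/5.
At the order-2 pole -10 set g(ν) = (ν - (-10))^2*f(ν) = (28*ν/29 - 27)/(ν - 9/5)**2.
Order-2 pole: residue = g'(a); g'(-10) = -224450/5955991, so the residue is -224450/5955991.
At the order-2 pole 9/5 set g(ν) = (ν - (9/5))^2*f(ν) = (28*ν/29 - 27)/(ν + 10)**2.
Order-2 pole: residue = g'(a); g'(9/5) = 224450/5955991, so the residue is 224450/5955991.
List the singular points by increasing real part (a conjugate pair: the negative imaginary part first).


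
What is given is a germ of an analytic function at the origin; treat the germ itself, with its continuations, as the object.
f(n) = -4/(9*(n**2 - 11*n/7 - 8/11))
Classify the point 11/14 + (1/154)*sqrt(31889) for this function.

The point is a pole of order 1.

The denominator factor n**2 - 11*n/7 - 8/11 vanishes at 11/14 + (1/154)*sqrt(31889) and appears to the power 1; the numerator there equals -4/9, nonzero, and no other factor vanishes.
Hence a pole whose order is the multiplicity, 1.


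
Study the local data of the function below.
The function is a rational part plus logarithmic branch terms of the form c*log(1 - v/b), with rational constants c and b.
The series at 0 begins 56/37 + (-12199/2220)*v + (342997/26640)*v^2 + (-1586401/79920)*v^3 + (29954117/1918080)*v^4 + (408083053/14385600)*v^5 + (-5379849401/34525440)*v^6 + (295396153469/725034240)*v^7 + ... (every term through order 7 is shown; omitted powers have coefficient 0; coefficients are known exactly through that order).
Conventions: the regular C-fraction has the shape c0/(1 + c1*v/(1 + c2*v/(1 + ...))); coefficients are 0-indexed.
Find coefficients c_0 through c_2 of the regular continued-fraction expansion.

Taylor coefficients (read off): a_0 = 56/37, a_1 = -12199/2220, a_2 = 342997/26640.
c0 = a_0 = 56/37. Peel one level at a time: if S = 1 + c*v/S' with S'(0) = 1, then c is the v-coefficient of S and S' = c*v/(S - 1).
S_1 = c0/f = 1 + (12199/3360)*v + (5864049/1254400)*v^2 + ...; c1 = 12199/3360.
S_2 = c1*v/(S_1 - 1) = 1 + (-17592147/13662880)*v + ...; c2 = -17592147/13662880.

The regular C-fraction coefficients are [56/37, 12199/3360, -17592147/13662880].


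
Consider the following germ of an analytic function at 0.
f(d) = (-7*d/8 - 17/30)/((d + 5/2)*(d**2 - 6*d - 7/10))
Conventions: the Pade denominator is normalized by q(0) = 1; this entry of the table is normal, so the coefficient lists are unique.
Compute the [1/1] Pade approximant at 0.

Taylor coefficients needed (expand at 0): a_0 = 34/105, a_1 = -17677/7350, a_2 = 2691989/128625.
Write the denominator as Q(d) = 1 + q1*d. Requiring Q*f - P = O(d^3) with deg P <= 1 kills the coefficients of d^2..d^2 in Q*f:
  d^2: a_2 + q1*a_1 = 0, i.e. 2691989/128625 + (-17677/7350)*q1 = 0.
Solving this linear system: q1 = 5383978/618695.
The numerator is Q*f truncated at degree 1: P0 = a_0 = 34/105; P1 = a_1 + q1*a_0 = 43783/106062.

The Pade approximant has numerator coefficients [34/105, 43783/106062]; denominator coefficients [1, 5383978/618695].


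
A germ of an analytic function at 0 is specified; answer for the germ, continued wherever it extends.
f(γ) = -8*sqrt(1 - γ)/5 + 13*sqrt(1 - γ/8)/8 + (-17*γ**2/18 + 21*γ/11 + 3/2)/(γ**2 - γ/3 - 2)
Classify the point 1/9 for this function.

Denominator factors: γ**2 - γ/3 - 2 = -164/81 at γ = 1/9 — none vanishes.
Branch term sqrt(1 - γ/(1)): argument at 1/9 is 8/9, nonzero, so 1/9 is not its branch point (a point on a principal cut is still regular for the continued germ).
Branch term sqrt(1 - γ/(8)): argument at 1/9 is 71/72, nonzero, so 1/9 is not its branch point (a point on a principal cut is still regular for the continued germ).
So the germ continues analytically to 1/9.

The point is a regular point.


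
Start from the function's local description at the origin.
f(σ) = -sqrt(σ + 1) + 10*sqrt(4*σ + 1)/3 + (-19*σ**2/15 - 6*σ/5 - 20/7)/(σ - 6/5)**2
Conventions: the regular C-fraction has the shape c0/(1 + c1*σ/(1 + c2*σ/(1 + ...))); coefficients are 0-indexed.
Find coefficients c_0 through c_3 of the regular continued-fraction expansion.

The regular C-fraction coefficients are [22/63, -383/66, 1232599/101112, -35407943351/11330050008].

Taylor coefficients (expand at 0): a_0 = 22/63, a_1 = 383/189, a_2 = -19571/1512, a_3 = 149029/27216.
c0 = a_0 = 22/63. Peel one level at a time: if S = 1 + c*σ/S' with S'(0) = 1, then c is the σ-coefficient of S and S' = c*σ/(S - 1).
S_1 = c0/f = 1 + (-383/66)*σ + (1232599/17424)*σ^2 + ...; c1 = -383/66.
S_2 = c1*σ/(S_1 - 1) = 1 + (1232599/101112)*σ + (3218903941/84492864)*σ^2 + ...; c2 = 1232599/101112.
S_3 = c2*σ/(S_2 - 1) = 1 + (-35407943351/11330050008)*σ + ...; c3 = -35407943351/11330050008.


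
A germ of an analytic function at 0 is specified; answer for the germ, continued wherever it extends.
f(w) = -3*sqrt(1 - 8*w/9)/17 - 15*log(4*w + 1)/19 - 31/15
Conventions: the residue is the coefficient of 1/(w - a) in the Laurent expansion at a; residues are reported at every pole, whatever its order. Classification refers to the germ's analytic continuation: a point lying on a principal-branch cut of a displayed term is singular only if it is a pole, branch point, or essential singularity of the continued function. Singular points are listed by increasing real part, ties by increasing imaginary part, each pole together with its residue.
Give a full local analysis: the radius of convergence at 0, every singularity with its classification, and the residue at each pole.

Branch term (-3/17)*sqrt(1 - w/(9/8)): its argument vanishes at w = 9/8, a square-root branch point, modulus 9/8.
Branch term (-15/19)*log(1 - w/(-1/4)): its argument vanishes at w = -1/4, a logarithmic branch point, modulus 1/4.
The radius of convergence is the smallest modulus among the singular points: 1/4.
List the singular points by increasing real part (a conjugate pair: the negative imaginary part first).

Radius of convergence at 0: 1/4.
At -1/4: a logarithmic branch point.
At 9/8: an algebraic (square-root) branch point.


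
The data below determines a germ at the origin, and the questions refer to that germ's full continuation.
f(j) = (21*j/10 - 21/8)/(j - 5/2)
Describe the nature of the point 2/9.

The point is a regular point.

Denominator factors: j - 5/2 = -41/18 at j = 2/9 — none vanishes.
So the germ continues analytically to 2/9.


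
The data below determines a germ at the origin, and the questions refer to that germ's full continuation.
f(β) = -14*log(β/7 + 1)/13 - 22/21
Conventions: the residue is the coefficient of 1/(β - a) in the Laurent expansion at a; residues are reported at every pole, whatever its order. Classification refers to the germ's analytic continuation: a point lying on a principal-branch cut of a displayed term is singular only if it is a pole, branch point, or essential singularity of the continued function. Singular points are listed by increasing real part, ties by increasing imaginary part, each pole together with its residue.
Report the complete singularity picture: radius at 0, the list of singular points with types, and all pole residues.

Radius of convergence at 0: 7.
At -7: a logarithmic branch point.

Branch term (-14/13)*log(1 - β/(-7)): its argument vanishes at β = -7, a logarithmic branch point, modulus 7.
The radius of convergence is the smallest modulus among the singular points: 7.


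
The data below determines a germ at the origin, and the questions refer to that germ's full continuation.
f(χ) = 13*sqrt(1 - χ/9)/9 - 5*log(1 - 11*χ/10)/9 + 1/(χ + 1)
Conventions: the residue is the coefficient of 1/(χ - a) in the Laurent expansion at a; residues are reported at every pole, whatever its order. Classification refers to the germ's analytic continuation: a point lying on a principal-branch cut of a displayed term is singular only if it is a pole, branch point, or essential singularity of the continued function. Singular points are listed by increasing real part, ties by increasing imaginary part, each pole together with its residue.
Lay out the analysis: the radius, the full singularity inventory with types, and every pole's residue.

Denominator factor (χ + 1): pole of order 1 at -1, modulus 1.
Branch term (13/9)*sqrt(1 - χ/(9)): its argument vanishes at χ = 9, a square-root branch point, modulus 9.
Branch term (-5/9)*log(1 - χ/(10/11)): its argument vanishes at χ = 10/11, a logarithmic branch point, modulus 10/11.
The radius of convergence is the smallest modulus among the singular points: 10/11.
The branch terms are analytic at -1 and contribute nothing to the residue; only the rational part matters.
At the order-1 pole -1 set g(χ) = (χ - (-1))*(rational part) = 1.
Simple pole: residue = g(a) at a = -1, which is 1.
List the singular points by increasing real part (a conjugate pair: the negative imaginary part first).

Radius of convergence at 0: 10/11.
At -1: a pole of order 1; residue 1.
At 10/11: a logarithmic branch point.
At 9: an algebraic (square-root) branch point.


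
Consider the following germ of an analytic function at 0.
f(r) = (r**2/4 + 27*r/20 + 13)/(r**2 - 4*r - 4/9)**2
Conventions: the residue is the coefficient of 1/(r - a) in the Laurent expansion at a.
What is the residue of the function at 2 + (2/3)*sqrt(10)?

The factor r**2 - 4*r - 4/9 splits as (r - a)(r - a') with a = 2 + (2/3)*sqrt(10), a' = 2 - (2/3)*sqrt(10). At the order-2 pole a set g(r) = (r - a)^2*f(r) = [r**2/4 + 27*r/20 + 13] / (r - a')^2.
Order-2 pole: residue = g'(a); g'(2 + (2/3)*sqrt(10)) = -(4209/32000)*sqrt(10), so the residue is -(4209/32000)*sqrt(10).

The residue is -(4209/32000)*sqrt(10).


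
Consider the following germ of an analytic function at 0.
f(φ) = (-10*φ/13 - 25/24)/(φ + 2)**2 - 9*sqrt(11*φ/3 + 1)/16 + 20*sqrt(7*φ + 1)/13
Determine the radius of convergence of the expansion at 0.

The radius of convergence is 1/7.

Denominator factor (φ + 2)^2: pole of order 2 at -2, modulus 2.
Branch term (-9/16)*sqrt(1 - φ/(-3/11)): its argument vanishes at φ = -3/11, a square-root branch point, modulus 3/11.
Branch term (20/13)*sqrt(1 - φ/(-1/7)): its argument vanishes at φ = -1/7, a square-root branch point, modulus 1/7.
The radius of convergence is the smallest modulus among the singular points: 1/7.


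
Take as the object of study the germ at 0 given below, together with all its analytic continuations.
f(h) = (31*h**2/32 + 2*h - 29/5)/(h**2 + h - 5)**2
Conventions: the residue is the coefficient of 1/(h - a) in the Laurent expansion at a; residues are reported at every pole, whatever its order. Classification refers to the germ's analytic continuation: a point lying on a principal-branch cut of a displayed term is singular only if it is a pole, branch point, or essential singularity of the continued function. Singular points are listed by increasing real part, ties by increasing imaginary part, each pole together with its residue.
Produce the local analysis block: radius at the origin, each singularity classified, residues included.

Radius of convergence at 0: -1/2 + (1/2)*sqrt(21).
At -1/2 - (1/2)*sqrt(21): a pole of order 2; residue -(207/3920)*sqrt(21).
At -1/2 + (1/2)*sqrt(21): a pole of order 2; residue (207/3920)*sqrt(21).

Denominator factor (h**2 + h - 5)^2: discriminant 21, real irrational roots -1/2 + (1/2)*sqrt(21) and -1/2 - (1/2)*sqrt(21); poles of order 2, moduli -1/2 + (1/2)*sqrt(21) and 1/2 + (1/2)*sqrt(21).
The radius of convergence is the smallest modulus among the singular points: -1/2 + (1/2)*sqrt(21).
The factor h**2 + h - 5 splits as (h - a)(h - a') with a = -1/2 - (1/2)*sqrt(21), a' = -1/2 + (1/2)*sqrt(21). At the order-2 pole a set g(h) = (h - a)^2*f(h) = [31*h**2/32 + 2*h - 29/5] / (h - a')^2.
Order-2 pole: residue = g'(a); g'(-1/2 - (1/2)*sqrt(21)) = -(207/3920)*sqrt(21), so the residue is -(207/3920)*sqrt(21).
The factor h**2 + h - 5 splits as (h - a)(h - a') with a = -1/2 + (1/2)*sqrt(21), a' = -1/2 - (1/2)*sqrt(21). At the order-2 pole a set g(h) = (h - a)^2*f(h) = [31*h**2/32 + 2*h - 29/5] / (h - a')^2.
Order-2 pole: residue = g'(a); g'(-1/2 + (1/2)*sqrt(21)) = (207/3920)*sqrt(21), so the residue is (207/3920)*sqrt(21).
List the singular points by increasing real part (a conjugate pair: the negative imaginary part first).


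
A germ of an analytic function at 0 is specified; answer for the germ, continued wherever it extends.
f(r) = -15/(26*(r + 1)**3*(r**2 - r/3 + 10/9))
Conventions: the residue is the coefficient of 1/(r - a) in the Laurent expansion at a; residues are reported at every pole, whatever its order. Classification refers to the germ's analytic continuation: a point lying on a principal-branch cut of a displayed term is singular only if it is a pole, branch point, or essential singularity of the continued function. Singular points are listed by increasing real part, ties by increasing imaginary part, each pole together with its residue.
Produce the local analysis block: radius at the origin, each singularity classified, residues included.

Radius of convergence at 0: 1.
At -1: a pole of order 3; residue -32805/276848.
At (1/6) - ((1/6)*sqrt(39))*i: a pole of order 1; residue (32805/553696) + ((48195/7198048)*sqrt(39))*i.
At (1/6) + ((1/6)*sqrt(39))*i: a pole of order 1; residue (32805/553696) - ((48195/7198048)*sqrt(39))*i.

Denominator factor (r + 1)^3: pole of order 3 at -1, modulus 1.
Denominator factor (r**2 - r/3 + 10/9): discriminant -13/3, complex-conjugate roots (1/6) + ((1/6)*sqrt(39))*i and (1/6) - ((1/6)*sqrt(39))*i; poles of order 1, moduli (1/3)*sqrt(10) and (1/3)*sqrt(10).
The radius of convergence is the smallest modulus among the singular points: 1.
At the order-3 pole -1 set g(r) = (r - (-1))^3*f(r) = -15/(26*(r**2 - r/3 + 10/9)).
Order-3 pole: residue = g''(a)/2; g''(-1) = -32805/138424, so the residue is -32805/276848.
The factor r**2 - r/3 + 10/9 splits as (r - a)(r - a') with a = (1/6) - ((1/6)*sqrt(39))*i, a' = (1/6) + ((1/6)*sqrt(39))*i. At the order-1 pole a set g(r) = (r - a)*f(r) = [-15/(26*(r + 1)**3)] / (r - a').
Simple pole: residue = g(a) at a = (1/6) - ((1/6)*sqrt(39))*i, which is (32805/553696) + ((48195/7198048)*sqrt(39))*i.
The factor r**2 - r/3 + 10/9 splits as (r - a)(r - a') with a = (1/6) + ((1/6)*sqrt(39))*i, a' = (1/6) - ((1/6)*sqrt(39))*i. At the order-1 pole a set g(r) = (r - a)*f(r) = [-15/(26*(r + 1)**3)] / (r - a').
Simple pole: residue = g(a) at a = (1/6) + ((1/6)*sqrt(39))*i, which is (32805/553696) - ((48195/7198048)*sqrt(39))*i.
List the singular points by increasing real part (a conjugate pair: the negative imaginary part first).
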